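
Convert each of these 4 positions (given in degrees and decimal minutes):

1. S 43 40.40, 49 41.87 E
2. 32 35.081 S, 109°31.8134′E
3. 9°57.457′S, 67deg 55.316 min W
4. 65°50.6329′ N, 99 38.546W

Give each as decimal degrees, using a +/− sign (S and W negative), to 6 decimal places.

Point 1:
  φ: 40.4′ = 0.673333°; total 43.6733333
  S → negative
  λ: 41.87′ = 0.697833°; total 49.6978333
  E ⇒ keep positive
Point 2:
  Lat: 35.081′ = 0.584683°; total 32.5846833
  S ⇒ negate
  λ: 31.8134′ = 0.530223°; total 109.5302233
  E ⇒ keep positive
Point 3:
  Lat: 57.457′ = 0.957617°; total 9.9576167
  hemisphere S, so the sign is −
  Lon: 55.316′ = 0.921933°; total 67.9219333
  W ⇒ negate
Point 4:
  φ: 65 + 50.6329/60 = 65.8438817
  N → positive
  Longitude: 99 + 38.546/60 = 99.6424333
  hemisphere W, so the sign is −

1. -43.673333, 49.697833
2. -32.584683, 109.530223
3. -9.957617, -67.921933
4. 65.843882, -99.642433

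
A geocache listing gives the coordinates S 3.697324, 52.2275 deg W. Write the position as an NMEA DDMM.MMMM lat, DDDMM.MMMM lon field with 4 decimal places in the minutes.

0341.8394,S / 05213.6500,W

Lat: fractional part 0.697324 → 41.839440 minutes
λ: 52° + 0.227500 × 60 = 52° 13.650000′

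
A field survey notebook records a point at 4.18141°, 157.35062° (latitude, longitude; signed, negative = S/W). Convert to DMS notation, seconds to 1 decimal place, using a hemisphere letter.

4°10′53.1″ N, 157°21′2.2″ E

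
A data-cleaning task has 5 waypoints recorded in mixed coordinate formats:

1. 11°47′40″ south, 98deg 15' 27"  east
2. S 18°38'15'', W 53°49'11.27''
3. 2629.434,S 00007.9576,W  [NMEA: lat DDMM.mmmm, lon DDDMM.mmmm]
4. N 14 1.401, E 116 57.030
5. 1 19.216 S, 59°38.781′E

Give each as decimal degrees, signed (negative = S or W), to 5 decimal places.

Point 1:
  Lat: 11 + 47/60 + 40/3600 = 11.794444
  S → negative
  Longitude: 98° + 15/60 + 27/3600 = 98 + 0.250000 + 0.007500 = 98.257500
  E ⇒ keep positive
Point 2:
  Lat: 38′ + 15″ = 38.25000′; 18 + 38.25000/60 = 18.637500
  S ⇒ negate
  Longitude: 53 + 49/60 + 11.27/3600 = 53.819797
  hemisphere W, so the sign is −
Point 3:
  φ: degrees = first 2 digits = 26, minutes = 29.434; 26 + 29.434/60 = 26.490567
  S ⇒ negate
  Longitude: split at 3 digits → 000° and 7.9576′; 0 + 7.9576/60 = 0.132627
  W → negative
Point 4:
  Lat: 1.401′ = 0.023350°; total 14.023350
  N → positive
  λ: 57.03′ = 0.950500°; total 116.950500
  E → positive
Point 5:
  φ: 1 + 19.216/60 = 1.320267
  S → negative
  Longitude: 59 + 38.781/60 = 59.646350
  E → positive

1. -11.79444, 98.25750
2. -18.63750, -53.81980
3. -26.49057, -0.13263
4. 14.02335, 116.95050
5. -1.32027, 59.64635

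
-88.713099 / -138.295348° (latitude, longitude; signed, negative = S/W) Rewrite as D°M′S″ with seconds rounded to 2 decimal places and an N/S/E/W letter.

88°42′47.16″ S, 138°17′43.25″ W

Latitude is negative → S; |value| = 88.713099
Lat: 0.713099 × 60 = 42.78594′ → 42′, remainder × 60 = 47.1564″
Longitude is negative → W; |value| = 138.295348
Longitude: 0.295348 × 60 = 17.72088′ → 17′, remainder × 60 = 43.2528″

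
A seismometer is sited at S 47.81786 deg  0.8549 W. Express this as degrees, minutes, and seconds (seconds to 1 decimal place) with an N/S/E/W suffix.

φ: 0.817860° → 49.07160′; 0.07160 × 60 = 4.296″
Lon: whole degrees 0; 51.29400′ → 51′ and 17.640″

47°49′4.3″ S, 0°51′17.6″ W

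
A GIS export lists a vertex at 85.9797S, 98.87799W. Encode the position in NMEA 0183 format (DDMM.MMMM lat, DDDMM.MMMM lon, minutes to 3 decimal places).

Latitude: 85° + 0.979700 × 60 = 85° 58.78200′
Longitude: minutes = (98.877990 − 98) × 60 = 52.67940

8558.782,S / 09852.679,W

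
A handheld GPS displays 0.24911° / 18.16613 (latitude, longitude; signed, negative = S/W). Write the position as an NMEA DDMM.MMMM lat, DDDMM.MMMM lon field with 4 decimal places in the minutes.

Lat: minutes = (0.249110 − 0) × 60 = 14.946600
λ: fractional part 0.166130 → 9.967800 minutes

0014.9466,N / 01809.9678,E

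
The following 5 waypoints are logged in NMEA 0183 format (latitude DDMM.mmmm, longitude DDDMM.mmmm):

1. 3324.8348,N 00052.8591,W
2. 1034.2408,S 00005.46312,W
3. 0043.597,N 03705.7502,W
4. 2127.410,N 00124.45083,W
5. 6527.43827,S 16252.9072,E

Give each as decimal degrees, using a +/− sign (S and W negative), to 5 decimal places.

1. 33.41391, -0.88099
2. -10.57068, -0.09105
3. 0.72662, -37.09584
4. 21.45683, -1.40751
5. -65.45730, 162.88179

Point 1:
  Lat: split at 2 digits → 33° and 24.8348′; 33 + 24.8348/60 = 33.413913
  N ⇒ keep positive
  Longitude: degrees = first 3 digits = 0, minutes = 52.8591; 0 + 52.8591/60 = 0.880985
  W → negative
Point 2:
  φ: degrees = first 2 digits = 10, minutes = 34.2408; 10 + 34.2408/60 = 10.570680
  S ⇒ negate
  Lon: split at 3 digits → 000° and 5.46312′; 0 + 5.46312/60 = 0.091052
  W ⇒ negate
Point 3:
  Latitude: degrees = first 2 digits = 0, minutes = 43.597; 0 + 43.597/60 = 0.726617
  N ⇒ keep positive
  Longitude: split at 3 digits → 037° and 5.7502′; 37 + 5.7502/60 = 37.095837
  W ⇒ negate
Point 4:
  φ: split at 2 digits → 21° and 27.41′; 21 + 27.41/60 = 21.456833
  N ⇒ keep positive
  Longitude: split at 3 digits → 001° and 24.45083′; 1 + 24.45083/60 = 1.407514
  W ⇒ negate
Point 5:
  Latitude: split at 2 digits → 65° and 27.43827′; 65 + 27.43827/60 = 65.457305
  hemisphere S, so the sign is −
  λ: degrees = first 3 digits = 162, minutes = 52.9072; 162 + 52.9072/60 = 162.881787
  E → positive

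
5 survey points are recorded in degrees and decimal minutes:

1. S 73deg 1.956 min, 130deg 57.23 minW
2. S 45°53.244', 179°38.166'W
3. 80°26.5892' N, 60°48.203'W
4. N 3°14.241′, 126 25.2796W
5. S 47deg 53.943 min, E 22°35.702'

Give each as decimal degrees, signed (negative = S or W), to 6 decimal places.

1. -73.032600, -130.953833
2. -45.887400, -179.636100
3. 80.443153, -60.803383
4. 3.237350, -126.421327
5. -47.899050, 22.595033

Point 1:
  φ: 1.956′ = 0.032600°; total 73.0326000
  S ⇒ negate
  Lon: 57.23′ = 0.953833°; total 130.9538333
  W → negative
Point 2:
  Lat: 53.244′ = 0.887400°; total 45.8874000
  S → negative
  λ: 179 + 38.166/60 = 179.6361000
  W → negative
Point 3:
  Lat: 26.5892′ = 0.443153°; total 80.4431533
  N ⇒ keep positive
  Lon: 48.203′ = 0.803383°; total 60.8033833
  W ⇒ negate
Point 4:
  Latitude: 14.241′ = 0.237350°; total 3.2373500
  N ⇒ keep positive
  Lon: 25.2796′ = 0.421327°; total 126.4213267
  W ⇒ negate
Point 5:
  φ: 53.943′ = 0.899050°; total 47.8990500
  hemisphere S, so the sign is −
  Lon: 22 + 35.702/60 = 22.5950333
  E ⇒ keep positive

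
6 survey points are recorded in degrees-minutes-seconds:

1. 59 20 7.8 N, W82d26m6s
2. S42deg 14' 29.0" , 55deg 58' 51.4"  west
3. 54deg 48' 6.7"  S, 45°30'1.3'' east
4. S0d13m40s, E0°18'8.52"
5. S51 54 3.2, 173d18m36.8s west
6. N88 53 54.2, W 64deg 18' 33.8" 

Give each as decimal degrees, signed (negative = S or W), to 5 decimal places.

Point 1:
  φ: 59 + 20/60 + 7.8/3600 = 59.335500
  N → positive
  Longitude: 82 + 26/60 + 6/3600 = 82.435000
  W ⇒ negate
Point 2:
  Lat: 42° + 14/60 + 29/3600 = 42 + 0.233333 + 0.008056 = 42.241389
  hemisphere S, so the sign is −
  λ: 58′ + 51.4″ = 58.85667′; 55 + 58.85667/60 = 55.980944
  W → negative
Point 3:
  Lat: 48′ + 6.7″ = 48.11167′; 54 + 48.11167/60 = 54.801861
  hemisphere S, so the sign is −
  Lon: 30′ + 1.3″ = 30.02167′; 45 + 30.02167/60 = 45.500361
  E → positive
Point 4:
  Latitude: 0 + 13/60 + 40/3600 = 0.227778
  hemisphere S, so the sign is −
  Lon: 0 + 18/60 + 8.52/3600 = 0.302367
  E → positive
Point 5:
  φ: 54′ + 3.2″ = 54.05333′; 51 + 54.05333/60 = 51.900889
  S → negative
  Lon: 173 + 18/60 + 36.8/3600 = 173.310222
  W → negative
Point 6:
  Latitude: 88° + 53/60 + 54.2/3600 = 88 + 0.883333 + 0.015056 = 88.898389
  N ⇒ keep positive
  λ: 64° + 18/60 + 33.8/3600 = 64 + 0.300000 + 0.009389 = 64.309389
  W → negative

1. 59.33550, -82.43500
2. -42.24139, -55.98094
3. -54.80186, 45.50036
4. -0.22778, 0.30237
5. -51.90089, -173.31022
6. 88.89839, -64.30939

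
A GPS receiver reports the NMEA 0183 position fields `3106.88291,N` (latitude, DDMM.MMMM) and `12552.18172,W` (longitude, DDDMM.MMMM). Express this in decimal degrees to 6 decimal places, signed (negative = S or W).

31.114715, -125.869695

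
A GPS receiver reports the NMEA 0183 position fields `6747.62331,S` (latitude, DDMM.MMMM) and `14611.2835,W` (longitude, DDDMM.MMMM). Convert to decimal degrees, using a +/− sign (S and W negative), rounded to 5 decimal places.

-67.79372, -146.18806

φ: split at 2 digits → 67° and 47.62331′; 67 + 47.62331/60 = 67.793722
S ⇒ negate
Longitude: split at 3 digits → 146° and 11.2835′; 146 + 11.2835/60 = 146.188058
hemisphere W, so the sign is −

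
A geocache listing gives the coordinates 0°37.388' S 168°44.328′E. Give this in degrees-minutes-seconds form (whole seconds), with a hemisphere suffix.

Latitude: 37.38800′ → 37′ and 0.38800 × 60 = 23.28″
Lon: fractional minutes 0.32800 × 60 = 19.68″

0°37′23″ S, 168°44′20″ E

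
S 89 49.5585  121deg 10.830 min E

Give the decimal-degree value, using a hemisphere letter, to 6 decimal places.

φ: 49.5585′ = 0.825975°; total 89.8259750
Lon: 10.83′ = 0.180500°; total 121.1805000

89.825975° S, 121.180500° E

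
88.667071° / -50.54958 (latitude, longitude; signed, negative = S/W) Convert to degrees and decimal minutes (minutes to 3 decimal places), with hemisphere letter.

Latitude: fractional part 0.667071 → 40.02426 minutes
Longitude is negative → W; |value| = 50.549580
Longitude: minutes = (50.549580 − 50) × 60 = 32.97480

88° 40.024′ N, 50° 32.975′ W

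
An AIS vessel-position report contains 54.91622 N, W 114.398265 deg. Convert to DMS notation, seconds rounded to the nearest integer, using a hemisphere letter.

54°54′58″ N, 114°23′54″ W

Lat: 0.916220° → 54.97320′; 0.97320 × 60 = 58.39″
Longitude: 0.398265° → 23.89590′; 0.89590 × 60 = 53.75″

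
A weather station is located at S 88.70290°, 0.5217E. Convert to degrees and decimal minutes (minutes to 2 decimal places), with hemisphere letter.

88° 42.17′ S, 0° 31.30′ E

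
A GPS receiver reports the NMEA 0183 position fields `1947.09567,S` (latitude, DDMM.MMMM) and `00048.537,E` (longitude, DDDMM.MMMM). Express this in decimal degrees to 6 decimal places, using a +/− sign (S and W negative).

-19.784928, 0.808950

Lat: split at 2 digits → 19° and 47.09567′; 19 + 47.09567/60 = 19.7849278
S → negative
Lon: split at 3 digits → 000° and 48.537′; 0 + 48.537/60 = 0.8089500
E ⇒ keep positive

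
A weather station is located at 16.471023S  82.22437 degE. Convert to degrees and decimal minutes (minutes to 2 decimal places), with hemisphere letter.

16° 28.26′ S, 82° 13.46′ E

Lat: 16° + 0.471023 × 60 = 16° 28.2614′
Longitude: fractional part 0.224370 → 13.4622 minutes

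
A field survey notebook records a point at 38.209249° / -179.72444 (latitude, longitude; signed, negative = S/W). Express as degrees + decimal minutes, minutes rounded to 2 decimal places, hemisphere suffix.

38° 12.55′ N, 179° 43.47′ W

Latitude: fractional part 0.209249 → 12.5549 minutes
Longitude is negative → W; |value| = 179.724440
λ: 179° + 0.724440 × 60 = 179° 43.4664′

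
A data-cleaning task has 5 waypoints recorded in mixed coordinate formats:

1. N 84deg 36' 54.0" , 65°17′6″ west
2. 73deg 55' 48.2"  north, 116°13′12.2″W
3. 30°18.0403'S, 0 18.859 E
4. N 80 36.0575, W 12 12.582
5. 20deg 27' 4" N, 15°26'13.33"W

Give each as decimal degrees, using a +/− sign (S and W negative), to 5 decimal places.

1. 84.61500, -65.28500
2. 73.93006, -116.22006
3. -30.30067, 0.31432
4. 80.60096, -12.20970
5. 20.45111, -15.43704

Point 1:
  Lat: 36′ + 54″ = 36.90000′; 84 + 36.90000/60 = 84.615000
  N → positive
  Lon: 65° + 17/60 + 6/3600 = 65 + 0.283333 + 0.001667 = 65.285000
  W → negative
Point 2:
  Lat: 73° + 55/60 + 48.2/3600 = 73 + 0.916667 + 0.013389 = 73.930056
  N → positive
  Lon: 13′ + 12.2″ = 13.20333′; 116 + 13.20333/60 = 116.220056
  hemisphere W, so the sign is −
Point 3:
  Latitude: 30 + 18.0403/60 = 30.300672
  S → negative
  λ: 18.859′ = 0.314317°; total 0.314317
  E → positive
Point 4:
  φ: 36.0575′ = 0.600958°; total 80.600958
  N ⇒ keep positive
  Longitude: 12.582′ = 0.209700°; total 12.209700
  W ⇒ negate
Point 5:
  Lat: 27′ + 4″ = 27.06667′; 20 + 27.06667/60 = 20.451111
  N ⇒ keep positive
  λ: 26′ + 13.33″ = 26.22217′; 15 + 26.22217/60 = 15.437036
  W → negative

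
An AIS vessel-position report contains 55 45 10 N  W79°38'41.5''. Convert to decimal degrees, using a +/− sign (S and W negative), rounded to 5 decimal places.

Lat: 45′ + 10″ = 45.16667′; 55 + 45.16667/60 = 55.752778
N → positive
Longitude: 38′ + 41.5″ = 38.69167′; 79 + 38.69167/60 = 79.644861
hemisphere W, so the sign is −

55.75278, -79.64486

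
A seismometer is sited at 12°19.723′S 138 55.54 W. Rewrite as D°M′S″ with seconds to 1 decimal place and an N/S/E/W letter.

Lat: fractional minutes 0.72300 × 60 = 43.380″
Longitude: fractional minutes 0.54000 × 60 = 32.400″

12°19′43.4″ S, 138°55′32.4″ W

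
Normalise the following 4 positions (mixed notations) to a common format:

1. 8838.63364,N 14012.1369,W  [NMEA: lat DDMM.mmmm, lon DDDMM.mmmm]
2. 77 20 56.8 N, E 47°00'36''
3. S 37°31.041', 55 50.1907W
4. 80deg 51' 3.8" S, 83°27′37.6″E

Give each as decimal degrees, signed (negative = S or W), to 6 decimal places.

1. 88.643894, -140.202282
2. 77.349111, 47.010000
3. -37.517350, -55.836512
4. -80.851056, 83.460444

Point 1:
  φ: split at 2 digits → 88° and 38.63364′; 88 + 38.63364/60 = 88.6438940
  N → positive
  λ: degrees = first 3 digits = 140, minutes = 12.1369; 140 + 12.1369/60 = 140.2022817
  W ⇒ negate
Point 2:
  Latitude: 20′ + 56.8″ = 20.94667′; 77 + 20.94667/60 = 77.3491111
  N ⇒ keep positive
  Lon: 47° + 0/60 + 36/3600 = 47 + 0.000000 + 0.010000 = 47.0100000
  E ⇒ keep positive
Point 3:
  φ: 31.041′ = 0.517350°; total 37.5173500
  S → negative
  Longitude: 50.1907′ = 0.836512°; total 55.8365117
  hemisphere W, so the sign is −
Point 4:
  Lat: 80 + 51/60 + 3.8/3600 = 80.8510556
  hemisphere S, so the sign is −
  Lon: 27′ + 37.6″ = 27.62667′; 83 + 27.62667/60 = 83.4604444
  E → positive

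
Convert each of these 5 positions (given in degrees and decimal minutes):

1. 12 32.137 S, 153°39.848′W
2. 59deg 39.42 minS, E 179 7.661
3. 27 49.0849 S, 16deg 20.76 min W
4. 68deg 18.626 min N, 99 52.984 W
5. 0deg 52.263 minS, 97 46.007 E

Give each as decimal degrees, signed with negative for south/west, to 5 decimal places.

Point 1:
  φ: 12 + 32.137/60 = 12.535617
  S → negative
  Longitude: 153 + 39.848/60 = 153.664133
  W → negative
Point 2:
  φ: 39.42′ = 0.657000°; total 59.657000
  S → negative
  Longitude: 7.661′ = 0.127683°; total 179.127683
  E ⇒ keep positive
Point 3:
  Latitude: 49.0849′ = 0.818082°; total 27.818082
  hemisphere S, so the sign is −
  Lon: 16 + 20.76/60 = 16.346000
  W → negative
Point 4:
  Latitude: 18.626′ = 0.310433°; total 68.310433
  N → positive
  Lon: 52.984′ = 0.883067°; total 99.883067
  hemisphere W, so the sign is −
Point 5:
  Lat: 52.263′ = 0.871050°; total 0.871050
  hemisphere S, so the sign is −
  λ: 97 + 46.007/60 = 97.766783
  E ⇒ keep positive

1. -12.53562, -153.66413
2. -59.65700, 179.12768
3. -27.81808, -16.34600
4. 68.31043, -99.88307
5. -0.87105, 97.76678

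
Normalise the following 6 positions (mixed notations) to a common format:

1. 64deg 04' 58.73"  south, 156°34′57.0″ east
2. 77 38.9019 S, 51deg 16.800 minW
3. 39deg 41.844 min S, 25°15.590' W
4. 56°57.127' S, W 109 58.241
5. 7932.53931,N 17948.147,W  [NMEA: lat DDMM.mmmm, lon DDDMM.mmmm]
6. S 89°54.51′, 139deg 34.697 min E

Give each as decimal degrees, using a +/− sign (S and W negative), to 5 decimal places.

Point 1:
  Lat: 64 + 4/60 + 58.73/3600 = 64.082981
  S → negative
  λ: 156° + 34/60 + 57/3600 = 156 + 0.566667 + 0.015833 = 156.582500
  E ⇒ keep positive
Point 2:
  Lat: 38.9019′ = 0.648365°; total 77.648365
  S → negative
  Lon: 51 + 16.8/60 = 51.280000
  W ⇒ negate
Point 3:
  Latitude: 39 + 41.844/60 = 39.697400
  S → negative
  Lon: 25 + 15.59/60 = 25.259833
  hemisphere W, so the sign is −
Point 4:
  φ: 57.127′ = 0.952117°; total 56.952117
  S ⇒ negate
  λ: 58.241′ = 0.970683°; total 109.970683
  hemisphere W, so the sign is −
Point 5:
  Latitude: degrees = first 2 digits = 79, minutes = 32.53931; 79 + 32.53931/60 = 79.542322
  N → positive
  Longitude: degrees = first 3 digits = 179, minutes = 48.147; 179 + 48.147/60 = 179.802450
  W ⇒ negate
Point 6:
  φ: 54.51′ = 0.908500°; total 89.908500
  hemisphere S, so the sign is −
  Longitude: 139 + 34.697/60 = 139.578283
  E → positive

1. -64.08298, 156.58250
2. -77.64837, -51.28000
3. -39.69740, -25.25983
4. -56.95212, -109.97068
5. 79.54232, -179.80245
6. -89.90850, 139.57828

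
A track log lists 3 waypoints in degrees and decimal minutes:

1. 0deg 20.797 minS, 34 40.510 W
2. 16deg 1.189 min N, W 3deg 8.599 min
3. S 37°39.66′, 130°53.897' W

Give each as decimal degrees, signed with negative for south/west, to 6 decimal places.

Point 1:
  Lat: 20.797′ = 0.346617°; total 0.3466167
  S → negative
  λ: 34 + 40.51/60 = 34.6751667
  hemisphere W, so the sign is −
Point 2:
  Lat: 16 + 1.189/60 = 16.0198167
  N ⇒ keep positive
  Longitude: 8.599′ = 0.143317°; total 3.1433167
  W → negative
Point 3:
  Lat: 37 + 39.66/60 = 37.6610000
  hemisphere S, so the sign is −
  Longitude: 53.897′ = 0.898283°; total 130.8982833
  W ⇒ negate

1. -0.346617, -34.675167
2. 16.019817, -3.143317
3. -37.661000, -130.898283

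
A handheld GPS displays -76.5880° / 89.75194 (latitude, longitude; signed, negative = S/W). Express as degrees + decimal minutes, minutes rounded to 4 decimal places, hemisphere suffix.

76° 35.2800′ S, 89° 45.1164′ E

Latitude is negative → S; |value| = 76.588000
Lat: 76° + 0.588000 × 60 = 76° 35.280000′
Lon: minutes = (89.751940 − 89) × 60 = 45.116400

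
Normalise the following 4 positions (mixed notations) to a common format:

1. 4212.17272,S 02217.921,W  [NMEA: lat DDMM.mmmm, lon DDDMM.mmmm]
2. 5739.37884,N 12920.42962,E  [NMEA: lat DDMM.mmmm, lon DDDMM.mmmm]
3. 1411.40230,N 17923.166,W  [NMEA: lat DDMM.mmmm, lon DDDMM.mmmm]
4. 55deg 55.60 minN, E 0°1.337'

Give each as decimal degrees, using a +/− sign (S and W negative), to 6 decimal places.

1. -42.202879, -22.298683
2. 57.656314, 129.340494
3. 14.190038, -179.386100
4. 55.926667, 0.022283

Point 1:
  Lat: split at 2 digits → 42° and 12.17272′; 42 + 12.17272/60 = 42.2028787
  S → negative
  λ: degrees = first 3 digits = 22, minutes = 17.921; 22 + 17.921/60 = 22.2986833
  W → negative
Point 2:
  Latitude: degrees = first 2 digits = 57, minutes = 39.37884; 57 + 39.37884/60 = 57.6563140
  N ⇒ keep positive
  Lon: degrees = first 3 digits = 129, minutes = 20.42962; 129 + 20.42962/60 = 129.3404937
  E ⇒ keep positive
Point 3:
  φ: degrees = first 2 digits = 14, minutes = 11.4023; 14 + 11.4023/60 = 14.1900383
  N → positive
  λ: split at 3 digits → 179° and 23.166′; 179 + 23.166/60 = 179.3861000
  hemisphere W, so the sign is −
Point 4:
  Latitude: 55.6′ = 0.926667°; total 55.9266667
  N → positive
  λ: 0 + 1.337/60 = 0.0222833
  E ⇒ keep positive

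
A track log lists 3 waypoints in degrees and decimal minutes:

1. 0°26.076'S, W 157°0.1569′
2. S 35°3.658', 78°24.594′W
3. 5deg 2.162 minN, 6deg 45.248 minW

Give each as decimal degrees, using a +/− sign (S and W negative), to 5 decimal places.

Point 1:
  φ: 26.076′ = 0.434600°; total 0.434600
  hemisphere S, so the sign is −
  Lon: 157 + 0.1569/60 = 157.002615
  W → negative
Point 2:
  φ: 3.658′ = 0.060967°; total 35.060967
  S → negative
  Longitude: 78 + 24.594/60 = 78.409900
  W ⇒ negate
Point 3:
  Latitude: 5 + 2.162/60 = 5.036033
  N → positive
  Longitude: 6 + 45.248/60 = 6.754133
  hemisphere W, so the sign is −

1. -0.43460, -157.00262
2. -35.06097, -78.40990
3. 5.03603, -6.75413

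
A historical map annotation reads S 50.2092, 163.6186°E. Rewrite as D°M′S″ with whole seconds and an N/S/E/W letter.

50°12′33″ S, 163°37′7″ E

Lat: 0.209200° → 12.55200′; 0.55200 × 60 = 33.12″
Longitude: whole degrees 163; 37.11600′ → 37′ and 6.96″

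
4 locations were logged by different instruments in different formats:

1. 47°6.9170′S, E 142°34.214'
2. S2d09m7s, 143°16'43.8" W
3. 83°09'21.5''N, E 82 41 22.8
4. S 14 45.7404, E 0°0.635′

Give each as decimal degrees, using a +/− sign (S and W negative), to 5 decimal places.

Point 1:
  φ: 47 + 6.917/60 = 47.115283
  S → negative
  Longitude: 34.214′ = 0.570233°; total 142.570233
  E → positive
Point 2:
  Lat: 9′ + 7″ = 9.11667′; 2 + 9.11667/60 = 2.151944
  hemisphere S, so the sign is −
  Lon: 143 + 16/60 + 43.8/3600 = 143.278833
  W ⇒ negate
Point 3:
  φ: 83° + 9/60 + 21.5/3600 = 83 + 0.150000 + 0.005972 = 83.155972
  N → positive
  Longitude: 41′ + 22.8″ = 41.38000′; 82 + 41.38000/60 = 82.689667
  E → positive
Point 4:
  Latitude: 14 + 45.7404/60 = 14.762340
  S → negative
  λ: 0.635′ = 0.010583°; total 0.010583
  E → positive

1. -47.11528, 142.57023
2. -2.15194, -143.27883
3. 83.15597, 82.68967
4. -14.76234, 0.01058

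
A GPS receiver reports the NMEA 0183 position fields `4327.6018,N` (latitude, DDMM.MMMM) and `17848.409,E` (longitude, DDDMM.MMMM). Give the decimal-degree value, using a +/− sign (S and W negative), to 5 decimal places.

43.46003, 178.80682

φ: degrees = first 2 digits = 43, minutes = 27.6018; 43 + 27.6018/60 = 43.460030
N ⇒ keep positive
Longitude: split at 3 digits → 178° and 48.409′; 178 + 48.409/60 = 178.806817
E → positive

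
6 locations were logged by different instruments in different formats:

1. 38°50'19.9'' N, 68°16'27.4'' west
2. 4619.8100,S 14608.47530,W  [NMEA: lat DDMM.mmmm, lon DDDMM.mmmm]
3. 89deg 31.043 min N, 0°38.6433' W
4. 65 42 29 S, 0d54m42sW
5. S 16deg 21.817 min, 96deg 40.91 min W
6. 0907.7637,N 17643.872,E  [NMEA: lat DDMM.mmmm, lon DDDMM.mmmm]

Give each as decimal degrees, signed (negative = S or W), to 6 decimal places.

1. 38.838861, -68.274278
2. -46.330167, -146.141255
3. 89.517383, -0.644055
4. -65.708056, -0.911667
5. -16.363617, -96.681833
6. 9.129395, 176.731200

Point 1:
  Lat: 50′ + 19.9″ = 50.33167′; 38 + 50.33167/60 = 38.8388611
  N → positive
  Lon: 68° + 16/60 + 27.4/3600 = 68 + 0.266667 + 0.007611 = 68.2742778
  W → negative
Point 2:
  Lat: degrees = first 2 digits = 46, minutes = 19.81; 46 + 19.81/60 = 46.3301667
  hemisphere S, so the sign is −
  Longitude: split at 3 digits → 146° and 8.4753′; 146 + 8.4753/60 = 146.1412550
  hemisphere W, so the sign is −
Point 3:
  φ: 89 + 31.043/60 = 89.5173833
  N → positive
  Longitude: 38.6433′ = 0.644055°; total 0.6440550
  W ⇒ negate
Point 4:
  Lat: 65° + 42/60 + 29/3600 = 65 + 0.700000 + 0.008056 = 65.7080556
  S → negative
  λ: 0° + 54/60 + 42/3600 = 0 + 0.900000 + 0.011667 = 0.9116667
  W ⇒ negate
Point 5:
  Lat: 16 + 21.817/60 = 16.3636167
  S ⇒ negate
  λ: 40.91′ = 0.681833°; total 96.6818333
  W → negative
Point 6:
  Latitude: split at 2 digits → 09° and 7.7637′; 9 + 7.7637/60 = 9.1293950
  N → positive
  Lon: degrees = first 3 digits = 176, minutes = 43.872; 176 + 43.872/60 = 176.7312000
  E → positive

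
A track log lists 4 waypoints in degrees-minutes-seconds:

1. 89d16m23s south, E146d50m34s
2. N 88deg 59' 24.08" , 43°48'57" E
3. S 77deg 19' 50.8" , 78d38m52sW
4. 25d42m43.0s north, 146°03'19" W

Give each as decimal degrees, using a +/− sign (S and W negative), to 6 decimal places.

Point 1:
  Latitude: 16′ + 23″ = 16.38333′; 89 + 16.38333/60 = 89.2730556
  hemisphere S, so the sign is −
  λ: 146° + 50/60 + 34/3600 = 146 + 0.833333 + 0.009444 = 146.8427778
  E ⇒ keep positive
Point 2:
  Lat: 88 + 59/60 + 24.08/3600 = 88.9900222
  N → positive
  Lon: 43° + 48/60 + 57/3600 = 43 + 0.800000 + 0.015833 = 43.8158333
  E → positive
Point 3:
  φ: 77 + 19/60 + 50.8/3600 = 77.3307778
  S ⇒ negate
  Lon: 78° + 38/60 + 52/3600 = 78 + 0.633333 + 0.014444 = 78.6477778
  hemisphere W, so the sign is −
Point 4:
  Latitude: 42′ + 43″ = 42.71667′; 25 + 42.71667/60 = 25.7119444
  N ⇒ keep positive
  Lon: 146° + 3/60 + 19/3600 = 146 + 0.050000 + 0.005278 = 146.0552778
  W ⇒ negate

1. -89.273056, 146.842778
2. 88.990022, 43.815833
3. -77.330778, -78.647778
4. 25.711944, -146.055278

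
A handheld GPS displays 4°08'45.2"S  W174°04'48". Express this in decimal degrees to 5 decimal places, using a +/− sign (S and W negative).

-4.14589, -174.08000

Latitude: 4 + 8/60 + 45.2/3600 = 4.145889
S → negative
Lon: 4′ + 48″ = 4.80000′; 174 + 4.80000/60 = 174.080000
W → negative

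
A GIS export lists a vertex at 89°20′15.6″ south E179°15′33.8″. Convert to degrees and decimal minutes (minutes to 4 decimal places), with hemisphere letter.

89° 20.2600′ S, 179° 15.5633′ E

Lat: seconds/60 = 0.26000; minutes = 20 + 0.26000 = 20.260000
Longitude: 15 + 33.8/60 = 15.563333′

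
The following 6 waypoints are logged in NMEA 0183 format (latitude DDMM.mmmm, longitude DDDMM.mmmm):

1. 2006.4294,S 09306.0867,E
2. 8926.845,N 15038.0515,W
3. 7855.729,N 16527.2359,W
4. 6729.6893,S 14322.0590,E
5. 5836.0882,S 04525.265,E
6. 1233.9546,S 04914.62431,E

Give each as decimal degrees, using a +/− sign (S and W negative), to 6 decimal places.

Point 1:
  Lat: split at 2 digits → 20° and 6.4294′; 20 + 6.4294/60 = 20.1071567
  S → negative
  λ: split at 3 digits → 093° and 6.0867′; 93 + 6.0867/60 = 93.1014450
  E ⇒ keep positive
Point 2:
  Latitude: split at 2 digits → 89° and 26.845′; 89 + 26.845/60 = 89.4474167
  N ⇒ keep positive
  Longitude: degrees = first 3 digits = 150, minutes = 38.0515; 150 + 38.0515/60 = 150.6341917
  W ⇒ negate
Point 3:
  Latitude: split at 2 digits → 78° and 55.729′; 78 + 55.729/60 = 78.9288167
  N → positive
  Lon: split at 3 digits → 165° and 27.2359′; 165 + 27.2359/60 = 165.4539317
  W → negative
Point 4:
  Lat: split at 2 digits → 67° and 29.6893′; 67 + 29.6893/60 = 67.4948217
  S → negative
  λ: degrees = first 3 digits = 143, minutes = 22.059; 143 + 22.059/60 = 143.3676500
  E ⇒ keep positive
Point 5:
  Lat: degrees = first 2 digits = 58, minutes = 36.0882; 58 + 36.0882/60 = 58.6014700
  S → negative
  Lon: degrees = first 3 digits = 45, minutes = 25.265; 45 + 25.265/60 = 45.4210833
  E ⇒ keep positive
Point 6:
  φ: split at 2 digits → 12° and 33.9546′; 12 + 33.9546/60 = 12.5659100
  hemisphere S, so the sign is −
  Lon: degrees = first 3 digits = 49, minutes = 14.62431; 49 + 14.62431/60 = 49.2437385
  E ⇒ keep positive

1. -20.107157, 93.101445
2. 89.447417, -150.634192
3. 78.928817, -165.453932
4. -67.494822, 143.367650
5. -58.601470, 45.421083
6. -12.565910, 49.243739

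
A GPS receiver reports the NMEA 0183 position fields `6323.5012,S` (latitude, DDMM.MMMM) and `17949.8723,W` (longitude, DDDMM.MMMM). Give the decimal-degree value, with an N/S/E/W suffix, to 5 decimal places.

Latitude: split at 2 digits → 63° and 23.5012′; 63 + 23.5012/60 = 63.391687
Lon: degrees = first 3 digits = 179, minutes = 49.8723; 179 + 49.8723/60 = 179.831205

63.39169° S, 179.83121° W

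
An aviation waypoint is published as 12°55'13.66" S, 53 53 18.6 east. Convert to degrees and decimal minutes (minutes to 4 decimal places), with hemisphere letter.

Lat: 55 + 13.66/60 = 55.227667′
λ: 53 + 18.6/60 = 53.310000′

12° 55.2277′ S, 53° 53.3100′ E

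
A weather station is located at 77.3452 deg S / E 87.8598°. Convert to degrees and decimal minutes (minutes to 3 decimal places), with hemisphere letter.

77° 20.712′ S, 87° 51.588′ E

φ: fractional part 0.345200 → 20.71200 minutes
Longitude: fractional part 0.859800 → 51.58800 minutes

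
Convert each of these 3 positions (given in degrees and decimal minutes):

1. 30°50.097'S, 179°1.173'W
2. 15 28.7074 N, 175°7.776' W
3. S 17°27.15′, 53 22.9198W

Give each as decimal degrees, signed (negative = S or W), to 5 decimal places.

1. -30.83495, -179.01955
2. 15.47846, -175.12960
3. -17.45250, -53.38200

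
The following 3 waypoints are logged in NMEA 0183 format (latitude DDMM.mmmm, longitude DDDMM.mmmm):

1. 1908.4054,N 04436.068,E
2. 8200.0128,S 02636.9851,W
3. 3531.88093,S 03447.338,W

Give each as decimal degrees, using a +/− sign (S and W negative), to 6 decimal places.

1. 19.140090, 44.601133
2. -82.000213, -26.616418
3. -35.531349, -34.788967

Point 1:
  Lat: degrees = first 2 digits = 19, minutes = 8.4054; 19 + 8.4054/60 = 19.1400900
  N → positive
  λ: degrees = first 3 digits = 44, minutes = 36.068; 44 + 36.068/60 = 44.6011333
  E → positive
Point 2:
  φ: degrees = first 2 digits = 82, minutes = 0.0128; 82 + 0.0128/60 = 82.0002133
  S ⇒ negate
  λ: split at 3 digits → 026° and 36.9851′; 26 + 36.9851/60 = 26.6164183
  hemisphere W, so the sign is −
Point 3:
  φ: degrees = first 2 digits = 35, minutes = 31.88093; 35 + 31.88093/60 = 35.5313488
  hemisphere S, so the sign is −
  λ: degrees = first 3 digits = 34, minutes = 47.338; 34 + 47.338/60 = 34.7889667
  W → negative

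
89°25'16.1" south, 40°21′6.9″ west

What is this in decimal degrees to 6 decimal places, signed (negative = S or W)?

φ: 89° + 25/60 + 16.1/3600 = 89 + 0.416667 + 0.004472 = 89.4211389
hemisphere S, so the sign is −
λ: 21′ + 6.9″ = 21.11500′; 40 + 21.11500/60 = 40.3519167
W ⇒ negate

-89.421139, -40.351917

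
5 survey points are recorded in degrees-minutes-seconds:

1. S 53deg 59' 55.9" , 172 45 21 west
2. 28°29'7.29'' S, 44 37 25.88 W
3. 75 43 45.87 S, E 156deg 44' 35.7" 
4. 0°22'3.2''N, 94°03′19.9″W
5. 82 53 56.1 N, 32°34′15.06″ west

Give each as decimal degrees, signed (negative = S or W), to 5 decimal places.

Point 1:
  φ: 59′ + 55.9″ = 59.93167′; 53 + 59.93167/60 = 53.998861
  S ⇒ negate
  Lon: 172 + 45/60 + 21/3600 = 172.755833
  W → negative
Point 2:
  φ: 29′ + 7.29″ = 29.12150′; 28 + 29.12150/60 = 28.485358
  S → negative
  λ: 37′ + 25.88″ = 37.43133′; 44 + 37.43133/60 = 44.623856
  hemisphere W, so the sign is −
Point 3:
  Lat: 75 + 43/60 + 45.87/3600 = 75.729408
  hemisphere S, so the sign is −
  λ: 156° + 44/60 + 35.7/3600 = 156 + 0.733333 + 0.009917 = 156.743250
  E → positive
Point 4:
  Lat: 0° + 22/60 + 3.2/3600 = 0 + 0.366667 + 0.000889 = 0.367556
  N → positive
  λ: 94° + 3/60 + 19.9/3600 = 94 + 0.050000 + 0.005528 = 94.055528
  W ⇒ negate
Point 5:
  Latitude: 53′ + 56.1″ = 53.93500′; 82 + 53.93500/60 = 82.898917
  N → positive
  Lon: 32 + 34/60 + 15.06/3600 = 32.570850
  W → negative

1. -53.99886, -172.75583
2. -28.48536, -44.62386
3. -75.72941, 156.74325
4. 0.36756, -94.05553
5. 82.89892, -32.57085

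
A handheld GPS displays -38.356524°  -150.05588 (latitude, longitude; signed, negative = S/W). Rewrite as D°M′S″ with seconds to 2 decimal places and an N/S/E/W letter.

38°21′23.49″ S, 150°03′21.17″ W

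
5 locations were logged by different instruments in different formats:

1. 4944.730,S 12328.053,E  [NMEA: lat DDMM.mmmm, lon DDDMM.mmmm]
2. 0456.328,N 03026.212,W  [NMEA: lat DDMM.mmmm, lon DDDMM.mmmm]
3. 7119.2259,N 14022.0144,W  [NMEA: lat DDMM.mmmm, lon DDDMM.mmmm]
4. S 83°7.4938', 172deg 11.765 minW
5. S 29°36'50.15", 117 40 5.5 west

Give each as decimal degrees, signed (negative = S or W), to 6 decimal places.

1. -49.745500, 123.467550
2. 4.938800, -30.436867
3. 71.320432, -140.366907
4. -83.124897, -172.196083
5. -29.613931, -117.668194

Point 1:
  Lat: degrees = first 2 digits = 49, minutes = 44.73; 49 + 44.73/60 = 49.7455000
  S → negative
  Longitude: split at 3 digits → 123° and 28.053′; 123 + 28.053/60 = 123.4675500
  E ⇒ keep positive
Point 2:
  φ: degrees = first 2 digits = 4, minutes = 56.328; 4 + 56.328/60 = 4.9388000
  N ⇒ keep positive
  Longitude: split at 3 digits → 030° and 26.212′; 30 + 26.212/60 = 30.4368667
  W ⇒ negate
Point 3:
  Latitude: degrees = first 2 digits = 71, minutes = 19.2259; 71 + 19.2259/60 = 71.3204317
  N ⇒ keep positive
  Longitude: degrees = first 3 digits = 140, minutes = 22.0144; 140 + 22.0144/60 = 140.3669067
  W ⇒ negate
Point 4:
  Lat: 83 + 7.4938/60 = 83.1248967
  hemisphere S, so the sign is −
  λ: 172 + 11.765/60 = 172.1960833
  W ⇒ negate
Point 5:
  Lat: 29° + 36/60 + 50.15/3600 = 29 + 0.600000 + 0.013931 = 29.6139306
  hemisphere S, so the sign is −
  Longitude: 117 + 40/60 + 5.5/3600 = 117.6681944
  hemisphere W, so the sign is −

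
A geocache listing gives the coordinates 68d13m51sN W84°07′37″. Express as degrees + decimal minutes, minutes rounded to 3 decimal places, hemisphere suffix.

68° 13.850′ N, 84° 7.617′ W

Latitude: seconds/60 = 0.85000; minutes = 13 + 0.85000 = 13.85000
λ: 7 + 37/60 = 7.61667′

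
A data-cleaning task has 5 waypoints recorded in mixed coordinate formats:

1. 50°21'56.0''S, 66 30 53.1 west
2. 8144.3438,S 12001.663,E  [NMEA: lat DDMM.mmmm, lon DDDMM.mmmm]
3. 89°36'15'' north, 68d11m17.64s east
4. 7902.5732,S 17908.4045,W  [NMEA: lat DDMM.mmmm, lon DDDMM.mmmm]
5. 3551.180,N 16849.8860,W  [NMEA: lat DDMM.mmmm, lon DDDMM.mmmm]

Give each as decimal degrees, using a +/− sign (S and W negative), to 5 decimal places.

Point 1:
  φ: 21′ + 56″ = 21.93333′; 50 + 21.93333/60 = 50.365556
  hemisphere S, so the sign is −
  λ: 66° + 30/60 + 53.1/3600 = 66 + 0.500000 + 0.014750 = 66.514750
  hemisphere W, so the sign is −
Point 2:
  Lat: split at 2 digits → 81° and 44.3438′; 81 + 44.3438/60 = 81.739063
  S → negative
  λ: split at 3 digits → 120° and 1.663′; 120 + 1.663/60 = 120.027717
  E → positive
Point 3:
  Lat: 89° + 36/60 + 15/3600 = 89 + 0.600000 + 0.004167 = 89.604167
  N → positive
  λ: 68 + 11/60 + 17.64/3600 = 68.188233
  E ⇒ keep positive
Point 4:
  φ: degrees = first 2 digits = 79, minutes = 2.5732; 79 + 2.5732/60 = 79.042887
  hemisphere S, so the sign is −
  Longitude: split at 3 digits → 179° and 8.4045′; 179 + 8.4045/60 = 179.140075
  W ⇒ negate
Point 5:
  Lat: split at 2 digits → 35° and 51.18′; 35 + 51.18/60 = 35.853000
  N → positive
  λ: split at 3 digits → 168° and 49.886′; 168 + 49.886/60 = 168.831433
  W → negative

1. -50.36556, -66.51475
2. -81.73906, 120.02772
3. 89.60417, 68.18823
4. -79.04289, -179.14008
5. 35.85300, -168.83143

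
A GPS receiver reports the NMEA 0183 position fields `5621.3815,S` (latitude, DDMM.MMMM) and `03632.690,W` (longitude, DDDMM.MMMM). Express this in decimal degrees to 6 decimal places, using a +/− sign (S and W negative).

φ: split at 2 digits → 56° and 21.3815′; 56 + 21.3815/60 = 56.3563583
S → negative
λ: split at 3 digits → 036° and 32.69′; 36 + 32.69/60 = 36.5448333
W → negative

-56.356358, -36.544833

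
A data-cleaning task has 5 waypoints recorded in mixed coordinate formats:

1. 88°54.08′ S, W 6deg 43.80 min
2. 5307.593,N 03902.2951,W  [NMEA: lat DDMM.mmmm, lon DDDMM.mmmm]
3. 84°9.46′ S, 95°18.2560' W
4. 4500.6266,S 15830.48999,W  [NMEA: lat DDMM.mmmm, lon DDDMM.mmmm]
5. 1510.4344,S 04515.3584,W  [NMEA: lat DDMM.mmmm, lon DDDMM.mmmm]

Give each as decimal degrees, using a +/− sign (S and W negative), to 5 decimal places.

1. -88.90133, -6.73000
2. 53.12655, -39.03825
3. -84.15767, -95.30427
4. -45.01044, -158.50817
5. -15.17391, -45.25597

Point 1:
  Latitude: 88 + 54.08/60 = 88.901333
  hemisphere S, so the sign is −
  Lon: 6 + 43.8/60 = 6.730000
  W ⇒ negate
Point 2:
  Lat: split at 2 digits → 53° and 7.593′; 53 + 7.593/60 = 53.126550
  N → positive
  Lon: split at 3 digits → 039° and 2.2951′; 39 + 2.2951/60 = 39.038252
  W ⇒ negate
Point 3:
  Latitude: 84 + 9.46/60 = 84.157667
  S → negative
  λ: 18.256′ = 0.304267°; total 95.304267
  W ⇒ negate
Point 4:
  φ: split at 2 digits → 45° and 0.6266′; 45 + 0.6266/60 = 45.010443
  S → negative
  λ: split at 3 digits → 158° and 30.48999′; 158 + 30.48999/60 = 158.508167
  W ⇒ negate
Point 5:
  Latitude: degrees = first 2 digits = 15, minutes = 10.4344; 15 + 10.4344/60 = 15.173907
  S ⇒ negate
  λ: degrees = first 3 digits = 45, minutes = 15.3584; 45 + 15.3584/60 = 45.255973
  hemisphere W, so the sign is −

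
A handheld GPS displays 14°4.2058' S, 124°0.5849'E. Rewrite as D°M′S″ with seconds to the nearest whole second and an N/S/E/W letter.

14°04′12″ S, 124°00′35″ E

Latitude: fractional minutes 0.20580 × 60 = 12.35″
Longitude: fractional minutes 0.58490 × 60 = 35.09″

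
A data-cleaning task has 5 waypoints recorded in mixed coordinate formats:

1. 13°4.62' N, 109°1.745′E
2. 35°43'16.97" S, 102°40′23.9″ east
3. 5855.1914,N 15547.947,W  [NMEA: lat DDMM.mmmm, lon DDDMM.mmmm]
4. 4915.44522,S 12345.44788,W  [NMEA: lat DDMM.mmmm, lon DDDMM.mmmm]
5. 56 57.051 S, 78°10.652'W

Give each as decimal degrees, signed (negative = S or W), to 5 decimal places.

1. 13.07700, 109.02908
2. -35.72138, 102.67331
3. 58.91986, -155.79912
4. -49.25742, -123.75746
5. -56.95085, -78.17753

Point 1:
  Lat: 13 + 4.62/60 = 13.077000
  N → positive
  Longitude: 1.745′ = 0.029083°; total 109.029083
  E ⇒ keep positive
Point 2:
  Lat: 43′ + 16.97″ = 43.28283′; 35 + 43.28283/60 = 35.721381
  S → negative
  Lon: 102° + 40/60 + 23.9/3600 = 102 + 0.666667 + 0.006639 = 102.673306
  E → positive
Point 3:
  φ: degrees = first 2 digits = 58, minutes = 55.1914; 58 + 55.1914/60 = 58.919857
  N ⇒ keep positive
  Longitude: split at 3 digits → 155° and 47.947′; 155 + 47.947/60 = 155.799117
  W → negative
Point 4:
  Lat: split at 2 digits → 49° and 15.44522′; 49 + 15.44522/60 = 49.257420
  S ⇒ negate
  Lon: degrees = first 3 digits = 123, minutes = 45.44788; 123 + 45.44788/60 = 123.757465
  W ⇒ negate
Point 5:
  φ: 57.051′ = 0.950850°; total 56.950850
  S ⇒ negate
  Lon: 10.652′ = 0.177533°; total 78.177533
  hemisphere W, so the sign is −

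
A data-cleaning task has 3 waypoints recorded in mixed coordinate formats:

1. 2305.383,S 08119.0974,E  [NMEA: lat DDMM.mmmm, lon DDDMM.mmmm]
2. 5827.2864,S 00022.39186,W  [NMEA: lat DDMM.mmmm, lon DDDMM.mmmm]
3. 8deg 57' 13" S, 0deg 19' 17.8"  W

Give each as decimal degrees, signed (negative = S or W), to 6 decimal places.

Point 1:
  φ: degrees = first 2 digits = 23, minutes = 5.383; 23 + 5.383/60 = 23.0897167
  hemisphere S, so the sign is −
  Longitude: split at 3 digits → 081° and 19.0974′; 81 + 19.0974/60 = 81.3182900
  E ⇒ keep positive
Point 2:
  φ: degrees = first 2 digits = 58, minutes = 27.2864; 58 + 27.2864/60 = 58.4547733
  S → negative
  Longitude: split at 3 digits → 000° and 22.39186′; 0 + 22.39186/60 = 0.3731977
  W → negative
Point 3:
  Latitude: 8° + 57/60 + 13/3600 = 8 + 0.950000 + 0.003611 = 8.9536111
  S ⇒ negate
  λ: 19′ + 17.8″ = 19.29667′; 0 + 19.29667/60 = 0.3216111
  W → negative

1. -23.089717, 81.318290
2. -58.454773, -0.373198
3. -8.953611, -0.321611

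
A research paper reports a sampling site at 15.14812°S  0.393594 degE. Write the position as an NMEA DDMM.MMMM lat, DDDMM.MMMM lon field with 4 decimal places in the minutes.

1508.8872,S / 00023.6156,E

φ: fractional part 0.148120 → 8.887200 minutes
λ: 0° + 0.393594 × 60 = 0° 23.615640′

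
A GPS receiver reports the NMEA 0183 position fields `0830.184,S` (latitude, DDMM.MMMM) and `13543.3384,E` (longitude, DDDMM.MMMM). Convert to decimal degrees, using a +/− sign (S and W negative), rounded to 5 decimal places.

Lat: degrees = first 2 digits = 8, minutes = 30.184; 8 + 30.184/60 = 8.503067
S → negative
Longitude: split at 3 digits → 135° and 43.3384′; 135 + 43.3384/60 = 135.722307
E → positive

-8.50307, 135.72231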